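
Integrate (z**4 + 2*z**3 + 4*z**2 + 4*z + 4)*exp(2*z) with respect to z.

Use integration by parts with u = z**4 + 2*z**3 + 4*z**2 + 4*z + 4, dv = exp(2*z) dz, so v = exp(2*z)/2.
Apply parts 4 times (tabular method): alternate signs, differentiate u down to 0, integrate dv up.

(z**4 + 4*z**2 + 4)*exp(2*z)/2 + C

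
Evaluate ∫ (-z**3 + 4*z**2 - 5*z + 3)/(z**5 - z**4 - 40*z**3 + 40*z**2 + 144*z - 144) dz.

-33*log(z - 6)/640 - log(z - 2)/128 + log(z - 1)/105 - 37*log(z + 2)/384 + 131*log(z + 6)/896 + C

Factor the denominator: (z - 6)*(z - 2)*(z - 1)*(z + 2)*(z + 6).
Partial-fraction decomposition: 131/(896*(z + 6)) - 37/(384*(z + 2)) + 1/(105*(z - 1)) - 1/(128*(z - 2)) - 33/(640*(z - 6)).
Integrate each term: A/(z−a) contributes A·log|z−a|.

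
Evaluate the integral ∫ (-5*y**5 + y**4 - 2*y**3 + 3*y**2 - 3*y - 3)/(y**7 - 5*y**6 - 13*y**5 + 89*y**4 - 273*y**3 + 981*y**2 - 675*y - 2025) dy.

-15193*log(y - 5)/8160 + 13693*log(y - 3)/9216 - 11*log(y + 1)/3840 + 16587*log(y + 5)/87040 + 1153*log(y**2 + 9)/12240 - 49*atan(y/3)/680 - 391/(384*y - 1152) + C

Factor the denominator: (y - 5)*(y - 3)**2*(y + 1)*(y + 5)*(y**2 + 9).
Partial-fraction decomposition: (1153*y - 1323)/(6120*(y**2 + 9)) + 16587/(87040*(y + 5)) - 11/(3840*(y + 1)) + 13693/(9216*(y - 3)) + 391/(384*(y - 3)**2) - 15193/(8160*(y - 5)).
Integrate each term; A/(y−a) gives A·log|y−a|; the (By+D)/(y²+p²) term gives a log and an atan.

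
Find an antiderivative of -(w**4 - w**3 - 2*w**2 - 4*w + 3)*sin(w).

w**4*cos(w) - 4*w**3*sin(w) - w**3*cos(w) + 3*w**2*sin(w) - 14*w**2*cos(w) + 28*w*sin(w) + 2*w*cos(w) - 2*sin(w) + 31*cos(w) + C

Use integration by parts with u = w**4 - w**3 - 2*w**2 - 4*w + 3, dv = -sin(w) dw, so v = cos(w).
Apply parts 4 times (tabular method): alternate signs, differentiate u down to 0, integrate dv up.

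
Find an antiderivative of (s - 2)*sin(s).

Use integration by parts with u = s - 2, dv = sin(s) ds, so v = -cos(s).
Apply parts 1 times (tabular method): alternate signs, differentiate u down to 0, integrate dv up.

-s*cos(s) + sin(s) + 2*cos(s) + C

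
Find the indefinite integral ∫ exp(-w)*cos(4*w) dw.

Let I denote the integral. Integrate by parts with u = cos(4*w), dv = exp(-w) dw, so v = -exp(-w): I = -exp(-w)*cos(4*w) − 4·∫ exp(-w)*sin(4*w) dw.
Apply parts again with u = sin(4*w), dv = exp(-w) dw: ∫ exp(-w)*sin(4*w) dw = -exp(-w)*sin(4*w) + 4·I. Substituting back brings back I: I = 4*exp(-w)*sin(4*w) - exp(-w)*cos(4*w) − 16·I.
Solving for I: (1 + 16)·I equals the remaining terms, so I = (1/17)·(4*exp(-w)*sin(4*w) - exp(-w)*cos(4*w)).

4*exp(-w)*sin(4*w)/17 - exp(-w)*cos(4*w)/17 + C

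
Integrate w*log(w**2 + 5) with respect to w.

w**2*log(w**2 + 5)/2 - w**2/2 + 5*log(w**2 + 5)/2 + C

Let u = w**2 + 5, so du = (2*w) dw.
The integral becomes (1/2)·∫ log(u) du; integrate by parts with u′=log(u), dv′=du.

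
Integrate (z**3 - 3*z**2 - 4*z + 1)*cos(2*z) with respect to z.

z**3*sin(2*z)/2 - 3*z**2*sin(2*z)/2 + 3*z**2*cos(2*z)/4 - 11*z*sin(2*z)/4 - 3*z*cos(2*z)/2 + 5*sin(2*z)/4 - 11*cos(2*z)/8 + C

Use integration by parts with u = z**3 - 3*z**2 - 4*z + 1, dv = cos(2*z) dz, so v = sin(2*z)/2.
Apply parts 3 times (tabular method): alternate signs, differentiate u down to 0, integrate dv up.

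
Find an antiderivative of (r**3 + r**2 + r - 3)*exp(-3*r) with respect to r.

(-9*r**3 - 18*r**2 - 21*r + 20)*exp(-3*r)/27 + C

Use integration by parts with u = r**3 + r**2 + r - 3, dv = exp(-3*r) dr, so v = -exp(-3*r)/3.
Apply parts 3 times (tabular method): alternate signs, differentiate u down to 0, integrate dv up.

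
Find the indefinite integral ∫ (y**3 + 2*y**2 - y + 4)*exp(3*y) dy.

Use integration by parts with u = y**3 + 2*y**2 - y + 4, dv = exp(3*y) dy, so v = exp(3*y)/3.
Apply parts 3 times (tabular method): alternate signs, differentiate u down to 0, integrate dv up.

(9*y**3 + 9*y**2 - 15*y + 41)*exp(3*y)/27 + C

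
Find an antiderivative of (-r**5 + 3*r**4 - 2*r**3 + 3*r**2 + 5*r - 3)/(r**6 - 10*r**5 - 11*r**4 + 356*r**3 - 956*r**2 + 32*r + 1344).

-10111*log(r - 7)/4680 + 1613*log(r - 4)/1125 - 19*log(r - 2)/480 + log(r + 1)/3000 - 12171*log(r + 6)/52000 - 319/(300*r - 1200) + C

Factor the denominator: (r - 7)*(r - 4)**2*(r - 2)*(r + 1)*(r + 6).
Partial-fraction decomposition: -12171/(52000*(r + 6)) + 1/(3000*(r + 1)) - 19/(480*(r - 2)) + 1613/(1125*(r - 4)) + 319/(300*(r - 4)**2) - 10111/(4680*(r - 7)).
Integrate each term; A/(r−a) gives A·log|r−a|; A/(r−a)² gives −A/(r−a).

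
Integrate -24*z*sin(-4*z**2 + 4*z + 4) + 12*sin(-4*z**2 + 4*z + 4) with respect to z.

Let u = 4*z**2 - 4*z - 4, so du = (8*z - 4) dz.
Rewriting, the integral becomes 3·∫ sin(u) du = 3·-cos(u).
Substituting back, u = 4*z**2 - 4*z - 4.

-3*cos(-4*z**2 + 4*z + 4) + C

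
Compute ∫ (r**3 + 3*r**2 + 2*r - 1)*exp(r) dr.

(r**3 + 2*r - 3)*exp(r) + C

Use integration by parts with u = r**3 + 3*r**2 + 2*r - 1, dv = exp(r) dr, so v = exp(r).
Apply parts 3 times (tabular method): alternate signs, differentiate u down to 0, integrate dv up.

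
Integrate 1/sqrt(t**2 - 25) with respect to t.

Substitute t = 5·sec(θ), so dt = 5·sec(θ)*tan(θ) dθ and the radical becomes sqrt(t**2 - 25) = 5·tan(θ) by the Pythagorean identity.
Integrate the resulting trig expression in θ, then back-substitute sec(θ) = t/5, tan(θ) = sqrt(t**2 - 25)/5 (absorbing any constant into C).

log(t + sqrt(t**2 - 25)) + C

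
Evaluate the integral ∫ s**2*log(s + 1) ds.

s**3*log(s + 1)/3 - s**3/9 + s**2/6 - s/3 + log(s + 1)/3 + C

Use integration by parts with u = log(s + 1), dv = s**2 ds.
Then du = 1/(s + 1) ds and v = s**3/3.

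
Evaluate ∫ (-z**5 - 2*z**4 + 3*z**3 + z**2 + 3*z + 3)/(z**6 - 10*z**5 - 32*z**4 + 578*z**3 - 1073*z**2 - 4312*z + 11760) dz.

Factor the denominator: (z - 7)*(z - 5)*(z - 4)**2*(z + 3)*(z + 7).
Partial-fraction decomposition: -3669/(27104*(z + 7)) + 3/(15680*(z + 3)) - 711649/(53361*(z - 4)) - 1313/(231*(z - 4)**2) + 1319/(64*(z - 5)) - 20507/(2520*(z - 7)).
Integrate each term; A/(z−a) gives A·log|z−a|; A/(z−a)² gives −A/(z−a).

-20507*log(z - 7)/2520 + 1319*log(z - 5)/64 - 711649*log(z - 4)/53361 + 3*log(z + 3)/15680 - 3669*log(z + 7)/27104 + 1313/(231*z - 924) + C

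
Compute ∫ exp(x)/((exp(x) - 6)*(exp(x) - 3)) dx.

Let u = e^x, du = e^x dx.
The integral becomes ∫ du/((u-6)(u-3)); decompose into partial fractions.

log(exp(x) - 6)/3 - log(exp(x) - 3)/3 + C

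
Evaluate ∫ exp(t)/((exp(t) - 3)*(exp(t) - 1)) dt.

log(exp(t) - 3)/2 - log(exp(t) - 1)/2 + C

Let u = e^t, du = e^t dt.
The integral becomes ∫ du/((u-1)(u-3)); decompose into partial fractions.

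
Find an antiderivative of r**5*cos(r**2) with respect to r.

Let u = r², du = 2r dr; rewrite as (1/2)∫ u^2·cos(1u) du.
Now integrate by parts 2 times.

r**4*sin(r**2)/2 + r**2*cos(r**2) - sin(r**2) + C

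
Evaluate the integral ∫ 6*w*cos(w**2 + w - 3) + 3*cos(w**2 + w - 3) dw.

3*sin(w**2 + w - 3) + C

Let u = w**2 + w - 3, so du = (2*w + 1) dw.
Rewriting, the integral becomes 3·∫ cos(u) du = 3·sin(u).
Substituting back, u = w**2 + w - 3.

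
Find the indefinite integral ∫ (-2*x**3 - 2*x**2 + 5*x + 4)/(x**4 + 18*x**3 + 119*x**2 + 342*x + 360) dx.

Factor the denominator: (x + 3)*(x + 4)*(x + 5)*(x + 6).
Partial-fraction decomposition: -167/(3*(x + 6)) + 179/(2*(x + 5)) - 40/(x + 4) + 25/(6*(x + 3)).
Integrate each term: A/(x−a) contributes A·log|x−a|.

25*log(x + 3)/6 - 40*log(x + 4) + 179*log(x + 5)/2 - 167*log(x + 6)/3 + C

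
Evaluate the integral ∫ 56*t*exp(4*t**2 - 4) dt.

7*exp(4*t**2 - 4) + C

Let u = 4*t**2 - 4, so du = (8*t) dt.
Rewriting, the integral becomes 7·∫ e^u du = 7·e^u.
Substituting back, u = 4*t**2 - 4.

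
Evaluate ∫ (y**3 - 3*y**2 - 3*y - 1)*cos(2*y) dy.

y**3*sin(2*y)/2 - 3*y**2*sin(2*y)/2 + 3*y**2*cos(2*y)/4 - 9*y*sin(2*y)/4 - 3*y*cos(2*y)/2 + sin(2*y)/4 - 9*cos(2*y)/8 + C

Use integration by parts with u = y**3 - 3*y**2 - 3*y - 1, dv = cos(2*y) dy, so v = sin(2*y)/2.
Apply parts 3 times (tabular method): alternate signs, differentiate u down to 0, integrate dv up.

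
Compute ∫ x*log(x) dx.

Use integration by parts with u = log(x), dv = x dx.
Then du = 1/x dx and v = x**2/2.

x**2*log(x)/2 - x**2/4 + C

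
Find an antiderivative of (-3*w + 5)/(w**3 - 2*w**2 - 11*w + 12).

-log(w - 4)/3 - log(w - 1)/6 + log(w + 3)/2 + C

Factor the denominator: (w - 4)*(w - 1)*(w + 3).
Partial-fraction decomposition: 1/(2*(w + 3)) - 1/(6*(w - 1)) - 1/(3*(w - 4)).
Integrate each term: A/(w−a) contributes A·log|w−a|.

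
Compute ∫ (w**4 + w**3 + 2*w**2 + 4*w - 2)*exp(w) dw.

Use integration by parts with u = w**4 + w**3 + 2*w**2 + 4*w - 2, dv = exp(w) dw, so v = exp(w).
Apply parts 4 times (tabular method): alternate signs, differentiate u down to 0, integrate dv up.

(w**4 - 3*w**3 + 11*w**2 - 18*w + 16)*exp(w) + C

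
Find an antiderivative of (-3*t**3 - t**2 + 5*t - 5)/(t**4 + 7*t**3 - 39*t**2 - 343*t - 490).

Factor the denominator: (t - 7)*(t + 2)*(t + 5)*(t + 7).
Partial-fraction decomposition: -47/(7*(t + 7)) + 40/(9*(t + 5)) - 1/(27*(t + 2)) - 131/(189*(t - 7)).
Integrate each term: A/(t−a) contributes A·log|t−a|.

-131*log(t - 7)/189 - log(t + 2)/27 + 40*log(t + 5)/9 - 47*log(t + 7)/7 + C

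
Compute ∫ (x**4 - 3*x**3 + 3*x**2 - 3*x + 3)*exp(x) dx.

Use integration by parts with u = x**4 - 3*x**3 + 3*x**2 - 3*x + 3, dv = exp(x) dx, so v = exp(x).
Apply parts 4 times (tabular method): alternate signs, differentiate u down to 0, integrate dv up.

(x**4 - 7*x**3 + 24*x**2 - 51*x + 54)*exp(x) + C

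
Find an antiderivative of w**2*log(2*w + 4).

Use integration by parts with u = log(2*w + 4), dv = w**2 dw.
Then du = 2/(2*w + 4) dw and v = w**3/3.

w**3*log(2*w + 4)/3 - w**3/9 + w**2/3 - 4*w/3 + 8*log(w + 2)/3 + C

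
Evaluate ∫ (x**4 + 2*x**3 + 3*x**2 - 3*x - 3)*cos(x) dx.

Use integration by parts with u = x**4 + 2*x**3 + 3*x**2 - 3*x - 3, dv = cos(x) dx, so v = sin(x).
Apply parts 4 times (tabular method): alternate signs, differentiate u down to 0, integrate dv up.

x**4*sin(x) + 2*x**3*sin(x) + 4*x**3*cos(x) - 9*x**2*sin(x) + 6*x**2*cos(x) - 15*x*sin(x) - 18*x*cos(x) + 15*sin(x) - 15*cos(x) + C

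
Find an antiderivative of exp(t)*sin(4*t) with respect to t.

Let I denote the integral. Integrate by parts with u = sin(4*t), dv = exp(t) dt, so v = exp(t): I = exp(t)*sin(4*t) − 4·∫ exp(t)*cos(4*t) dt.
Apply parts again with u = cos(4*t), dv = exp(t) dt: ∫ exp(t)*cos(4*t) dt = exp(t)*cos(4*t) + 4·I. Substituting back brings back I: I = exp(t)*sin(4*t) - 4*exp(t)*cos(4*t) − 16·I.
Solving for I: (1 + 16)·I equals the remaining terms, so I = (1/17)·(exp(t)*sin(4*t) - 4*exp(t)*cos(4*t)).

exp(t)*sin(4*t)/17 - 4*exp(t)*cos(4*t)/17 + C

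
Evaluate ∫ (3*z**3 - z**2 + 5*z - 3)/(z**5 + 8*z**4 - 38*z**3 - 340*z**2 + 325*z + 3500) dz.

31*log(z - 5)/100 - 193*log(z - 4)/891 + 4091*log(z + 5)/2025 - 93*log(z + 7)/44 + 107/(45*z + 225) + C

Factor the denominator: (z - 5)*(z - 4)*(z + 5)**2*(z + 7).
Partial-fraction decomposition: -93/(44*(z + 7)) + 4091/(2025*(z + 5)) - 107/(45*(z + 5)**2) - 193/(891*(z - 4)) + 31/(100*(z - 5)).
Integrate each term; A/(z−a) gives A·log|z−a|; A/(z−a)² gives −A/(z−a).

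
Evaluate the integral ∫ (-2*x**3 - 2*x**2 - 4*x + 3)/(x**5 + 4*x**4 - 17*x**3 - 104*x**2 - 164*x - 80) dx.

-317*log(x - 5)/2646 - 7*log(x + 1)/18 - 109*log(x + 2)/196 + 115*log(x + 4)/108 - 19/(14*x + 28) + C

Factor the denominator: (x - 5)*(x + 1)*(x + 2)**2*(x + 4).
Partial-fraction decomposition: 115/(108*(x + 4)) - 109/(196*(x + 2)) + 19/(14*(x + 2)**2) - 7/(18*(x + 1)) - 317/(2646*(x - 5)).
Integrate each term; A/(x−a) gives A·log|x−a|; A/(x−a)² gives −A/(x−a).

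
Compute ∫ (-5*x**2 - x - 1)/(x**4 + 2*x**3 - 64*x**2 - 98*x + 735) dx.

-253*log(x - 7)/672 + 49*log(x - 3)/320 - 121*log(x + 5)/192 + 239*log(x + 7)/280 + C

Factor the denominator: (x - 7)*(x - 3)*(x + 5)*(x + 7).
Partial-fraction decomposition: 239/(280*(x + 7)) - 121/(192*(x + 5)) + 49/(320*(x - 3)) - 253/(672*(x - 7)).
Integrate each term: A/(x−a) contributes A·log|x−a|.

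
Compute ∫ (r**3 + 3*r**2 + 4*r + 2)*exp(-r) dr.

(-r**3 - 6*r**2 - 16*r - 18)*exp(-r) + C

Use integration by parts with u = r**3 + 3*r**2 + 4*r + 2, dv = exp(-r) dr, so v = -exp(-r).
Apply parts 3 times (tabular method): alternate signs, differentiate u down to 0, integrate dv up.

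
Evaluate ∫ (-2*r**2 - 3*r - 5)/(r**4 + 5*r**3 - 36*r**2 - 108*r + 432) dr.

-49*log(r - 4)/100 + 32*log(r - 3)/81 + 769*log(r + 6)/8100 + 59/(90*r + 540) + C

Factor the denominator: (r - 4)*(r - 3)*(r + 6)**2.
Partial-fraction decomposition: 769/(8100*(r + 6)) - 59/(90*(r + 6)**2) + 32/(81*(r - 3)) - 49/(100*(r - 4)).
Integrate each term; A/(r−a) gives A·log|r−a|; A/(r−a)² gives −A/(r−a).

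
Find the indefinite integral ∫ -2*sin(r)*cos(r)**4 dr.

Let u = cos(r), so du = (-sin(r)) dr.
Rewriting, the integral becomes 2·∫ u^4 du = 2·u^5/5.
Substituting back, u = cos(r).

2*cos(r)**5/5 + C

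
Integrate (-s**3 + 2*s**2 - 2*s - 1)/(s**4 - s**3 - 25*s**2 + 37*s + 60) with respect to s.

Factor the denominator: (s - 4)*(s - 3)*(s + 1)*(s + 5).
Partial-fraction decomposition: -23/(36*(s + 5)) + 1/(20*(s + 1)) + 1/(2*(s - 3)) - 41/(45*(s - 4)).
Integrate each term: A/(s−a) contributes A·log|s−a|.

-41*log(s - 4)/45 + log(s - 3)/2 + log(s + 1)/20 - 23*log(s + 5)/36 + C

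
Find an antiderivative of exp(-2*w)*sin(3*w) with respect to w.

Let I denote the integral. Integrate by parts with u = sin(3*w), dv = exp(-2*w) dw, so v = -exp(-2*w)/2: I = -exp(-2*w)*sin(3*w)/2 + (3/2)·∫ exp(-2*w)*cos(3*w) dw.
Apply parts again with u = cos(3*w), dv = exp(-2*w) dw: ∫ exp(-2*w)*cos(3*w) dw = -exp(-2*w)*cos(3*w)/2 − (3/2)·I. Substituting back brings back I: I = -exp(-2*w)*sin(3*w)/2 - 3*exp(-2*w)*cos(3*w)/4 − (9/4)·I.
Solving for I: (1 + 9/4)·I equals the remaining terms, so I = (4/13)·(-exp(-2*w)*sin(3*w)/2 - 3*exp(-2*w)*cos(3*w)/4).

-2*exp(-2*w)*sin(3*w)/13 - 3*exp(-2*w)*cos(3*w)/13 + C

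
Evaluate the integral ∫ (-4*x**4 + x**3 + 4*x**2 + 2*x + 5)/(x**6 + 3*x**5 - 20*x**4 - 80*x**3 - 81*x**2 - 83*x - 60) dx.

-565*log(x - 5)/2808 - log(x + 1)/36 - 79*log(x + 3)/40 + 1027*log(x + 4)/459 - 37*log(x**2 + 1)/2210 + 7*atan(x)/2210 + C

Factor the denominator: (x - 5)*(x + 1)*(x + 3)*(x + 4)*(x**2 + 1).
Partial-fraction decomposition: -(74*x - 7)/(2210*(x**2 + 1)) + 1027/(459*(x + 4)) - 79/(40*(x + 3)) - 1/(36*(x + 1)) - 565/(2808*(x - 5)).
Integrate each term; A/(x−a) gives A·log|x−a|; the (Bx+D)/(x²+p²) term gives a log and an atan.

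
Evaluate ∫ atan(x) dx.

Use integration by parts with u = arctan(x), dv = dx.
Then du = 1/(x**2 + 1) dx.

x*atan(x) - log(x**2 + 1)/2 + C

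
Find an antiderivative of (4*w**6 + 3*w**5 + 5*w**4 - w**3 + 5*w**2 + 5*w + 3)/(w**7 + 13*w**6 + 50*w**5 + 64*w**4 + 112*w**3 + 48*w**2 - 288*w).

-log(w)/96 + 8*log(w - 1)/245 + 87*log(w + 2)/256 + 711853*log(w + 6)/188160 - 93*log(w**2 + 4)/1280 - 107*atan(w/2)/640 + 11343/(448*w + 2688) + C

Factor the denominator: w*(w - 1)*(w + 2)*(w + 6)**2*(w**2 + 4).
Partial-fraction decomposition: -(93*w + 214)/(640*(w**2 + 4)) + 711853/(188160*(w + 6)) - 11343/(448*(w + 6)**2) + 87/(256*(w + 2)) + 8/(245*(w - 1)) - 1/(96*w).
Integrate each term; A/(w−a) gives A·log|w−a|; the (Bw+D)/(w²+p²) term gives a log and an atan.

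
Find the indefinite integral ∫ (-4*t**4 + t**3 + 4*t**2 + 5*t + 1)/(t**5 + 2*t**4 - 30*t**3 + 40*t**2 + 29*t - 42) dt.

Factor the denominator: (t - 3)*(t - 2)*(t - 1)*(t + 1)*(t + 7).
Partial-fraction decomposition: -1957/(864*(t + 7)) + 5/(144*(t + 1)) + 7/(32*(t - 1)) + 29/(27*(t - 2)) - 49/(16*(t - 3)).
Integrate each term: A/(t−a) contributes A·log|t−a|.

-49*log(t - 3)/16 + 29*log(t - 2)/27 + 7*log(t - 1)/32 + 5*log(t + 1)/144 - 1957*log(t + 7)/864 + C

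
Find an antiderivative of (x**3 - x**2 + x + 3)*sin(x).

Use integration by parts with u = x**3 - x**2 + x + 3, dv = sin(x) dx, so v = -cos(x).
Apply parts 3 times (tabular method): alternate signs, differentiate u down to 0, integrate dv up.

-x**3*cos(x) + 3*x**2*sin(x) + x**2*cos(x) - 2*x*sin(x) + 5*x*cos(x) - 5*sin(x) - 5*cos(x) + C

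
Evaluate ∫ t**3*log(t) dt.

t**4*log(t)/4 - t**4/16 + C

Use integration by parts with u = log(t), dv = t**3 dt.
Then du = 1/t dt and v = t**4/4.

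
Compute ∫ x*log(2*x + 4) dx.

x**2*log(2*x + 4)/2 - x**2/4 + x - 2*log(x + 2) + C

Use integration by parts with u = log(2*x + 4), dv = x dx.
Then du = 2/(2*x + 4) dx and v = x**2/2.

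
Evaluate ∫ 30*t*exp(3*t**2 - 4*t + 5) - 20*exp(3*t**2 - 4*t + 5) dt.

5*exp(3*t**2 - 4*t + 5) + C

Let u = 3*t**2 - 4*t + 5, so du = (6*t - 4) dt.
Rewriting, the integral becomes 5·∫ e^u du = 5·e^u.
Substituting back, u = 3*t**2 - 4*t + 5.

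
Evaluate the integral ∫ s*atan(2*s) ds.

s**2*atan(2*s)/2 - s/4 + atan(2*s)/8 + C

Use integration by parts with u = arctan(2*s), dv = s ds.
Then du = 2/(4*s**2 + 1) ds.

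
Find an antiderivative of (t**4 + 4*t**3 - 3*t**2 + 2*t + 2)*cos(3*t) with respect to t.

Use integration by parts with u = t**4 + 4*t**3 - 3*t**2 + 2*t + 2, dv = cos(3*t) dt, so v = sin(3*t)/3.
Apply parts 4 times (tabular method): alternate signs, differentiate u down to 0, integrate dv up.

t**4*sin(3*t)/3 + 4*t**3*sin(3*t)/3 + 4*t**3*cos(3*t)/9 - 13*t**2*sin(3*t)/9 + 4*t**2*cos(3*t)/3 - 2*t*sin(3*t)/9 - 26*t*cos(3*t)/27 + 80*sin(3*t)/81 - 2*cos(3*t)/27 + C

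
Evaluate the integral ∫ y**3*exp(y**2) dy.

(y**2 - 1)*exp(y**2)/2 + C

Let u = y², du = 2y dy; rewrite as (1/2)∫ u^1·exp(1u) du.
Now integrate by parts 1 time.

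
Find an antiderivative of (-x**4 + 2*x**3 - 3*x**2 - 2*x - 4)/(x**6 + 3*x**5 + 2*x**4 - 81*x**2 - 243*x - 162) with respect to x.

Factor the denominator: (x - 3)*(x + 1)*(x + 2)*(x + 3)*(x**2 + 9).
Partial-fraction decomposition: -(157*x - 67)/(1170*(x**2 + 9)) + 20/(27*(x + 3)) - 44/(65*(x + 2)) + 1/(10*(x + 1)) - 4/(135*(x - 3)).
Integrate each term; A/(x−a) gives A·log|x−a|; the (Bx+D)/(x²+p²) term gives a log and an atan.

-4*log(x - 3)/135 + log(x + 1)/10 - 44*log(x + 2)/65 + 20*log(x + 3)/27 - 157*log(x**2 + 9)/2340 + 67*atan(x/3)/3510 + C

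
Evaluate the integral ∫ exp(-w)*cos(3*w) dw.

3*exp(-w)*sin(3*w)/10 - exp(-w)*cos(3*w)/10 + C

Let I denote the integral. Integrate by parts with u = cos(3*w), dv = exp(-w) dw, so v = -exp(-w): I = -exp(-w)*cos(3*w) − 3·∫ exp(-w)*sin(3*w) dw.
Apply parts again with u = sin(3*w), dv = exp(-w) dw: ∫ exp(-w)*sin(3*w) dw = -exp(-w)*sin(3*w) + 3·I. Substituting back brings back I: I = 3*exp(-w)*sin(3*w) - exp(-w)*cos(3*w) − 9·I.
Solving for I: (1 + 9)·I equals the remaining terms, so I = (1/10)·(3*exp(-w)*sin(3*w) - exp(-w)*cos(3*w)).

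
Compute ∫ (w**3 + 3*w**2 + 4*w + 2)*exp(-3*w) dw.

Use integration by parts with u = w**3 + 3*w**2 + 4*w + 2, dv = exp(-3*w) dw, so v = -exp(-3*w)/3.
Apply parts 3 times (tabular method): alternate signs, differentiate u down to 0, integrate dv up.

(-9*w**3 - 36*w**2 - 60*w - 38)*exp(-3*w)/27 + C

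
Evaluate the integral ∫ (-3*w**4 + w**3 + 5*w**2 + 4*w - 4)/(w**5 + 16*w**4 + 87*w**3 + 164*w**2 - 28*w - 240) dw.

log(w - 1)/210 + 2*log(w + 2)/3 - 193*log(w + 4)/5 + 211*log(w + 5)/2 - 494*log(w + 6)/7 + C

Factor the denominator: (w - 1)*(w + 2)*(w + 4)*(w + 5)*(w + 6).
Partial-fraction decomposition: -494/(7*(w + 6)) + 211/(2*(w + 5)) - 193/(5*(w + 4)) + 2/(3*(w + 2)) + 1/(210*(w - 1)).
Integrate each term: A/(w−a) contributes A·log|w−a|.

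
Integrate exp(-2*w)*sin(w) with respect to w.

Let I denote the integral. Integrate by parts with u = sin(w), dv = exp(-2*w) dw, so v = -exp(-2*w)/2: I = -exp(-2*w)*sin(w)/2 + (1/2)·∫ exp(-2*w)*cos(w) dw.
Apply parts again with u = cos(w), dv = exp(-2*w) dw: ∫ exp(-2*w)*cos(w) dw = -exp(-2*w)*cos(w)/2 − (1/2)·I. Substituting back brings back I: I = -exp(-2*w)*sin(w)/2 - exp(-2*w)*cos(w)/4 − (1/4)·I.
Solving for I: (1 + 1/4)·I equals the remaining terms, so I = (4/5)·(-exp(-2*w)*sin(w)/2 - exp(-2*w)*cos(w)/4).

-2*exp(-2*w)*sin(w)/5 - exp(-2*w)*cos(w)/5 + C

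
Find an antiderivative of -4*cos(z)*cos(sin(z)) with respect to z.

Let u = sin(z), so du = (cos(z)) dz.
Rewriting, the integral becomes -4·∫ cos(u) du = -4·sin(u).
Substituting back, u = sin(z).

-4*sin(sin(z)) + C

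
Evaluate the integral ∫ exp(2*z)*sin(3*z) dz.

Let I denote the integral. Integrate by parts with u = sin(3*z), dv = exp(2*z) dz, so v = exp(2*z)/2: I = exp(2*z)*sin(3*z)/2 − (3/2)·∫ exp(2*z)*cos(3*z) dz.
Apply parts again with u = cos(3*z), dv = exp(2*z) dz: ∫ exp(2*z)*cos(3*z) dz = exp(2*z)*cos(3*z)/2 + (3/2)·I. Substituting back brings back I: I = exp(2*z)*sin(3*z)/2 - 3*exp(2*z)*cos(3*z)/4 − (9/4)·I.
Solving for I: (1 + 9/4)·I equals the remaining terms, so I = (4/13)·(exp(2*z)*sin(3*z)/2 - 3*exp(2*z)*cos(3*z)/4).

2*exp(2*z)*sin(3*z)/13 - 3*exp(2*z)*cos(3*z)/13 + C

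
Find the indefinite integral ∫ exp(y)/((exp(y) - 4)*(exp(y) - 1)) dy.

Let u = e^y, du = e^y dy.
The integral becomes ∫ du/((u-4)(u-1)); decompose into partial fractions.

log(exp(y) - 4)/3 - log(exp(y) - 1)/3 + C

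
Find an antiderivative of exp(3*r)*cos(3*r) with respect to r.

exp(3*r)*sin(3*r)/6 + exp(3*r)*cos(3*r)/6 + C

Let I denote the integral. Integrate by parts with u = cos(3*r), dv = exp(3*r) dr, so v = exp(3*r)/3: I = exp(3*r)*cos(3*r)/3 + ∫ exp(3*r)*sin(3*r) dr.
Apply parts again with u = sin(3*r), dv = exp(3*r) dr: ∫ exp(3*r)*sin(3*r) dr = exp(3*r)*sin(3*r)/3 − I. Substituting back brings back I: I = exp(3*r)*sin(3*r)/3 + exp(3*r)*cos(3*r)/3 − I.
Solving for I: (1 + 1)·I equals the remaining terms, so I = (1/2)·(exp(3*r)*sin(3*r)/3 + exp(3*r)*cos(3*r)/3).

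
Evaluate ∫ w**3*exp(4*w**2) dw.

Let u = w², du = 2w dw; rewrite as (1/2)∫ u^1·exp(4u) du.
Now integrate by parts 1 time.

(4*w**2 - 1)*exp(4*w**2)/32 + C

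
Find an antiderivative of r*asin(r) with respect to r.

r**2*asin(r)/2 + r*sqrt(-r**2 + 1)/4 - asin(r)/4 + C

Use integration by parts with u = arcsin(r), dv = r dr.
Then du = 1/sqrt(-r**2 + 1) dr.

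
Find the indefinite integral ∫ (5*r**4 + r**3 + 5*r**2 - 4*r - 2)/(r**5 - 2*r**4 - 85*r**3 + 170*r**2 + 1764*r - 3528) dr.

12563*log(r - 7)/910 - 3425*log(r - 6)/312 + 49*log(r - 2)/720 - 3233*log(r + 6)/624 + 11933*log(r + 7)/1638 + C

Factor the denominator: (r - 7)*(r - 6)*(r - 2)*(r + 6)*(r + 7).
Partial-fraction decomposition: 11933/(1638*(r + 7)) - 3233/(624*(r + 6)) + 49/(720*(r - 2)) - 3425/(312*(r - 6)) + 12563/(910*(r - 7)).
Integrate each term: A/(r−a) contributes A·log|r−a|.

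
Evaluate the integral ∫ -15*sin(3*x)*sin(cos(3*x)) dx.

Let u = cos(3*x), so du = (-3*sin(3*x)) dx.
Rewriting, the integral becomes 5·∫ sin(u) du = 5·-cos(u).
Substituting back, u = cos(3*x).

-5*cos(cos(3*x)) + C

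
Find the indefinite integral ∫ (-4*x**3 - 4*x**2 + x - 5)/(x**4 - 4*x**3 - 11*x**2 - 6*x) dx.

5*log(x)/6 - 1007*log(x - 6)/294 - 69*log(x + 1)/49 + 6/(7*x + 7) + C

Factor the denominator: x*(x - 6)*(x + 1)**2.
Partial-fraction decomposition: -69/(49*(x + 1)) - 6/(7*(x + 1)**2) - 1007/(294*(x - 6)) + 5/(6*x).
Integrate each term; A/(x−a) gives A·log|x−a|; A/(x−a)² gives −A/(x−a).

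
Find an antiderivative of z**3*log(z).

z**4*log(z)/4 - z**4/16 + C

Use integration by parts with u = log(z), dv = z**3 dz.
Then du = 1/z dz and v = z**4/4.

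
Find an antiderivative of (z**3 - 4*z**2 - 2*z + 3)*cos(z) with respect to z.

Use integration by parts with u = z**3 - 4*z**2 - 2*z + 3, dv = cos(z) dz, so v = sin(z).
Apply parts 3 times (tabular method): alternate signs, differentiate u down to 0, integrate dv up.

z**3*sin(z) - 4*z**2*sin(z) + 3*z**2*cos(z) - 8*z*sin(z) - 8*z*cos(z) + 11*sin(z) - 8*cos(z) + C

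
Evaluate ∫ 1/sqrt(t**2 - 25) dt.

Substitute t = 5·sec(θ), so dt = 5·sec(θ)*tan(θ) dθ and the radical becomes sqrt(t**2 - 25) = 5·tan(θ) by the Pythagorean identity.
Integrate the resulting trig expression in θ, then back-substitute sec(θ) = t/5, tan(θ) = sqrt(t**2 - 25)/5 (absorbing any constant into C).

log(t + sqrt(t**2 - 25)) + C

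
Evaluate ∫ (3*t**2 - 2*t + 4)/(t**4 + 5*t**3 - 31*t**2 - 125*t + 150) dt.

Factor the denominator: (t - 5)*(t - 1)*(t + 5)*(t + 6).
Partial-fraction decomposition: -124/(77*(t + 6)) + 89/(60*(t + 5)) - 5/(168*(t - 1)) + 69/(440*(t - 5)).
Integrate each term: A/(t−a) contributes A·log|t−a|.

69*log(t - 5)/440 - 5*log(t - 1)/168 + 89*log(t + 5)/60 - 124*log(t + 6)/77 + C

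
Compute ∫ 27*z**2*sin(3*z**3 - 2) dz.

Let u = 3*z**3 - 2, so du = (9*z**2) dz.
Rewriting, the integral becomes 3·∫ sin(u) du = 3·-cos(u).
Substituting back, u = 3*z**3 - 2.

-3*cos(3*z**3 - 2) + C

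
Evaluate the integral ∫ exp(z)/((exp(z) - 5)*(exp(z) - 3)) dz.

log(exp(z) - 5)/2 - log(exp(z) - 3)/2 + C

Let u = e^z, du = e^z dz.
The integral becomes ∫ du/((u-3)(u-5)); decompose into partial fractions.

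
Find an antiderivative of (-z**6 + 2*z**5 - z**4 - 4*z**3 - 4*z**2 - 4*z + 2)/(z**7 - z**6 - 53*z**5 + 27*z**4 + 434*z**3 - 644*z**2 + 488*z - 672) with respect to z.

Factor the denominator: (z - 7)*(z - 2)**2*(z + 4)*(z + 6)*(z**2 + 1).
Partial-fraction decomposition: -2*(233*z + 156)/(78625*(z**2 + 1)) - 31379/(30784*(z + 6)) + 3095/(6732*(z + 4)) + 167/(2880*(z - 2)) + 7/(120*(z - 2)**2) - 8803/(17875*(z - 7)).
Integrate each term; A/(z−a) gives A·log|z−a|; the (Bz+D)/(z²+p²) term gives a log and an atan.

-8803*log(z - 7)/17875 + 167*log(z - 2)/2880 + 3095*log(z + 4)/6732 - 31379*log(z + 6)/30784 - 233*log(z**2 + 1)/78625 - 312*atan(z)/78625 - 7/(120*z - 240) + C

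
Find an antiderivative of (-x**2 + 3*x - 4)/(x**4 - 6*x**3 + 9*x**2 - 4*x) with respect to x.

log(x) - 2*log(x - 4)/9 - 7*log(x - 1)/9 - 2/(3*x - 3) + C

Factor the denominator: x*(x - 4)*(x - 1)**2.
Partial-fraction decomposition: -7/(9*(x - 1)) + 2/(3*(x - 1)**2) - 2/(9*(x - 4)) + 1/x.
Integrate each term; A/(x−a) gives A·log|x−a|; A/(x−a)² gives −A/(x−a).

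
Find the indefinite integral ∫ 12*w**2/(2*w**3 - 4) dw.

Let u = 2*w**3 - 4, so du = (6*w**2) dw.
Rewriting, the integral becomes 2·∫ 1/u du = 2·log(u).
Substituting back, u = 2*w**3 - 4.

2*log(2*w**3 - 4) + C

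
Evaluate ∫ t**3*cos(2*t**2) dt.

Let u = t², du = 2t dt; rewrite as (1/2)∫ u^1·cos(2u) du.
Now integrate by parts 1 time.

t**2*sin(2*t**2)/4 + cos(2*t**2)/8 + C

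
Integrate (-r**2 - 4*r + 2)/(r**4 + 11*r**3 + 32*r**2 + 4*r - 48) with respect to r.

Factor the denominator: (r - 1)*(r + 2)*(r + 4)*(r + 6).
Partial-fraction decomposition: 5/(28*(r + 6)) + 1/(10*(r + 4)) - 1/(4*(r + 2)) - 1/(35*(r - 1)).
Integrate each term: A/(r−a) contributes A·log|r−a|.

-log(r - 1)/35 - log(r + 2)/4 + log(r + 4)/10 + 5*log(r + 6)/28 + C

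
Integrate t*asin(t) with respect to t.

t**2*asin(t)/2 + t*sqrt(-t**2 + 1)/4 - asin(t)/4 + C

Use integration by parts with u = arcsin(t), dv = t dt.
Then du = 1/sqrt(-t**2 + 1) dt.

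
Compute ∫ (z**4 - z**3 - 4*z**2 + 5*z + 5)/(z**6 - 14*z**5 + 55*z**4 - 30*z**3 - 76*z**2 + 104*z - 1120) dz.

317*log(z - 7)/477 - 215*log(z - 5)/203 + 17*log(z - 4)/40 - log(z + 2)/1008 - 3623*log(z**2 + 4)/245920 - 3591*atan(z/2)/122960 + C

Factor the denominator: (z - 7)*(z - 5)*(z - 4)*(z + 2)*(z**2 + 4).
Partial-fraction decomposition: -(3623*z + 7182)/(122960*(z**2 + 4)) - 1/(1008*(z + 2)) + 17/(40*(z - 4)) - 215/(203*(z - 5)) + 317/(477*(z - 7)).
Integrate each term; A/(z−a) gives A·log|z−a|; the (Bz+D)/(z²+p²) term gives a log and an atan.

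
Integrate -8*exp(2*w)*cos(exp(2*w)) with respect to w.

-4*sin(exp(2*w)) + C

Let u = exp(2*w), so du = (2*exp(2*w)) dw.
Rewriting, the integral becomes -4·∫ cos(u) du = -4·sin(u).
Substituting back, u = exp(2*w).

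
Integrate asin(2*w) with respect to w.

Use integration by parts with u = arcsin(2*w), dv = dw.
Then du = 2/sqrt(-4*w**2 + 1) dw.

w*asin(2*w) + sqrt(-4*w**2 + 1)/2 + C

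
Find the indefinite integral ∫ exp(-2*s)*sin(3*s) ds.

Let I denote the integral. Integrate by parts with u = sin(3*s), dv = exp(-2*s) ds, so v = -exp(-2*s)/2: I = -exp(-2*s)*sin(3*s)/2 + (3/2)·∫ exp(-2*s)*cos(3*s) ds.
Apply parts again with u = cos(3*s), dv = exp(-2*s) ds: ∫ exp(-2*s)*cos(3*s) ds = -exp(-2*s)*cos(3*s)/2 − (3/2)·I. Substituting back brings back I: I = -exp(-2*s)*sin(3*s)/2 - 3*exp(-2*s)*cos(3*s)/4 − (9/4)·I.
Solving for I: (1 + 9/4)·I equals the remaining terms, so I = (4/13)·(-exp(-2*s)*sin(3*s)/2 - 3*exp(-2*s)*cos(3*s)/4).

-2*exp(-2*s)*sin(3*s)/13 - 3*exp(-2*s)*cos(3*s)/13 + C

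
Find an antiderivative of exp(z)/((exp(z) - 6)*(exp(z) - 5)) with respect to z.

log(exp(z) - 6) - log(exp(z) - 5) + C

Let u = e^z, du = e^z dz.
The integral becomes ∫ du/((u-6)(u-5)); decompose into partial fractions.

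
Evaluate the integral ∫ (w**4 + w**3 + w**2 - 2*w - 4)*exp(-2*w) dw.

(-4*w**4 - 12*w**3 - 22*w**2 - 14*w + 9)*exp(-2*w)/8 + C

Use integration by parts with u = w**4 + w**3 + w**2 - 2*w - 4, dv = exp(-2*w) dw, so v = -exp(-2*w)/2.
Apply parts 4 times (tabular method): alternate signs, differentiate u down to 0, integrate dv up.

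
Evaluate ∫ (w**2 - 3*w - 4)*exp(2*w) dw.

(w**2 - 4*w - 2)*exp(2*w)/2 + C

Use integration by parts with u = w**2 - 3*w - 4, dv = exp(2*w) dw, so v = exp(2*w)/2.
Apply parts 2 times (tabular method): alternate signs, differentiate u down to 0, integrate dv up.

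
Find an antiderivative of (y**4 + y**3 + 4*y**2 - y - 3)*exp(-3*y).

(-27*y**4 - 63*y**3 - 171*y**2 - 87*y + 52)*exp(-3*y)/81 + C

Use integration by parts with u = y**4 + y**3 + 4*y**2 - y - 3, dv = exp(-3*y) dy, so v = -exp(-3*y)/3.
Apply parts 4 times (tabular method): alternate signs, differentiate u down to 0, integrate dv up.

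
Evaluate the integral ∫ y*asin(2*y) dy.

Use integration by parts with u = arcsin(2*y), dv = y dy.
Then du = 2/sqrt(-4*y**2 + 1) dy.

y**2*asin(2*y)/2 + y*sqrt(-4*y**2 + 1)/8 - asin(2*y)/16 + C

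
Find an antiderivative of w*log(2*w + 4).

w**2*log(2*w + 4)/2 - w**2/4 + w - 2*log(w + 2) + C

Use integration by parts with u = log(2*w + 4), dv = w dw.
Then du = 2/(2*w + 4) dw and v = w**2/2.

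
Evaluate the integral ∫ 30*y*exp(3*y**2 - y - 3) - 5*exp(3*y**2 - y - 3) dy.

5*exp(3*y**2 - y - 3) + C

Let u = 3*y**2 - y - 3, so du = (6*y - 1) dy.
Rewriting, the integral becomes 5·∫ e^u du = 5·e^u.
Substituting back, u = 3*y**2 - y - 3.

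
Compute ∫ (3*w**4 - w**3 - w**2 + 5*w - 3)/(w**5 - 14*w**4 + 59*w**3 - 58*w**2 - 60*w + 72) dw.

Factor the denominator: (w - 6)**2*(w - 2)*(w - 1)*(w + 1).
Partial-fraction decomposition: -5/(294*(w + 1)) - 3/(50*(w - 1)) + 43/(48*(w - 2)) + 42751/(19600*(w - 6)) + 3663/(140*(w - 6)**2).
Integrate each term; A/(w−a) gives A·log|w−a|; A/(w−a)² gives −A/(w−a).

42751*log(w - 6)/19600 + 43*log(w - 2)/48 - 3*log(w - 1)/50 - 5*log(w + 1)/294 - 3663/(140*w - 840) + C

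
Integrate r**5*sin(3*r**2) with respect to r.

Let u = r², du = 2r dr; rewrite as (1/2)∫ u^2·sin(3u) du.
Now integrate by parts 2 times.

-r**4*cos(3*r**2)/6 + r**2*sin(3*r**2)/9 + cos(3*r**2)/27 + C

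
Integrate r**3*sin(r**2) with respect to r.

Let u = r², du = 2r dr; rewrite as (1/2)∫ u^1·sin(1u) du.
Now integrate by parts 1 time.

-r**2*cos(r**2)/2 + sin(r**2)/2 + C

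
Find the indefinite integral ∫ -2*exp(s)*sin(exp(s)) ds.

Let u = exp(s), so du = (exp(s)) ds.
Rewriting, the integral becomes -2·∫ sin(u) du = -2·-cos(u).
Substituting back, u = exp(s).

2*cos(exp(s)) + C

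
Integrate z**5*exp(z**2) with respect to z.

Let u = z², du = 2z dz; rewrite as (1/2)∫ u^2·exp(1u) du.
Now integrate by parts 2 times.

(z**4 - 2*z**2 + 2)*exp(z**2)/2 + C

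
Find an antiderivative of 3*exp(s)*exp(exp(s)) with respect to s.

3*exp(exp(s)) + C

Let u = exp(s), so du = (exp(s)) ds.
Rewriting, the integral becomes 3·∫ e^u du = 3·e^u.
Substituting back, u = exp(s).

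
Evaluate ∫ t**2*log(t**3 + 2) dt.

t**3*log(t**3 + 2)/3 - t**3/3 + 2*log(t**3 + 2)/3 + C

Let u = t**3 + 2, so du = (3*t**2) dt.
The integral becomes (1/3)·∫ log(u) du; integrate by parts with u′=log(u), dv′=du.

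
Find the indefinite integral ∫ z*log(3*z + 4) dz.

z**2*log(3*z + 4)/2 - z**2/4 + 2*z/3 - 8*log(3*z + 4)/9 + C

Use integration by parts with u = log(3*z + 4), dv = z dz.
Then du = 3/(3*z + 4) dz and v = z**2/2.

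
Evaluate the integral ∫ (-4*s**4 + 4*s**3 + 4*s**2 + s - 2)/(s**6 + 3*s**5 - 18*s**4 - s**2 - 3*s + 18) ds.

-179*log(s - 3)/720 - 3*log(s - 1)/56 - 7*log(s + 1)/80 + 5912*log(s + 6)/11655 - 87*log(s**2 + 1)/1480 - 181*atan(s)/740 + C

Factor the denominator: (s - 3)*(s - 1)*(s + 1)*(s + 6)*(s**2 + 1).
Partial-fraction decomposition: -(87*s + 181)/(740*(s**2 + 1)) + 5912/(11655*(s + 6)) - 7/(80*(s + 1)) - 3/(56*(s - 1)) - 179/(720*(s - 3)).
Integrate each term; A/(s−a) gives A·log|s−a|; the (Bs+D)/(s²+p²) term gives a log and an atan.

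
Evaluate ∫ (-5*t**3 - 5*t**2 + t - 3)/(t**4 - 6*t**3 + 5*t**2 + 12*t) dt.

Factor the denominator: t*(t - 4)*(t - 3)*(t + 1).
Partial-fraction decomposition: 1/(5*(t + 1)) + 15/(t - 3) - 399/(20*(t - 4)) - 1/(4*t).
Integrate each term: A/(t−a) contributes A·log|t−a|.

-log(t)/4 - 399*log(t - 4)/20 + 15*log(t - 3) + log(t + 1)/5 + C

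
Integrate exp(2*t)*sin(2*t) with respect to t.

exp(2*t)*sin(2*t)/4 - exp(2*t)*cos(2*t)/4 + C

Let I denote the integral. Integrate by parts with u = sin(2*t), dv = exp(2*t) dt, so v = exp(2*t)/2: I = exp(2*t)*sin(2*t)/2 − ∫ exp(2*t)*cos(2*t) dt.
Apply parts again with u = cos(2*t), dv = exp(2*t) dt: ∫ exp(2*t)*cos(2*t) dt = exp(2*t)*cos(2*t)/2 + I. Substituting back brings back I: I = exp(2*t)*sin(2*t)/2 - exp(2*t)*cos(2*t)/2 − I.
Solving for I: (1 + 1)·I equals the remaining terms, so I = (1/2)·(exp(2*t)*sin(2*t)/2 - exp(2*t)*cos(2*t)/2).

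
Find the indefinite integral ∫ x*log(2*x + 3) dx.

x**2*log(2*x + 3)/2 - x**2/4 + 3*x/4 - 9*log(2*x + 3)/8 + C

Use integration by parts with u = log(2*x + 3), dv = x dx.
Then du = 2/(2*x + 3) dx and v = x**2/2.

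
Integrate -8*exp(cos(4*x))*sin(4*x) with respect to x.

Let u = cos(4*x), so du = (-4*sin(4*x)) dx.
Rewriting, the integral becomes 2·∫ e^u du = 2·e^u.
Substituting back, u = cos(4*x).

2*exp(cos(4*x)) + C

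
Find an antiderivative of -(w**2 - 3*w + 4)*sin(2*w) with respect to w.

w**2*cos(2*w)/2 - w*sin(2*w)/2 - 3*w*cos(2*w)/2 + 3*sin(2*w)/4 + 7*cos(2*w)/4 + C

Use integration by parts with u = w**2 - 3*w + 4, dv = -sin(2*w) dw, so v = cos(2*w)/2.
Apply parts 2 times (tabular method): alternate signs, differentiate u down to 0, integrate dv up.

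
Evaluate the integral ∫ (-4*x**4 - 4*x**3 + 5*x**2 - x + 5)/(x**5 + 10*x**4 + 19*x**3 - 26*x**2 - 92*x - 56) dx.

Factor the denominator: (x - 2)*(x + 1)*(x + 2)**2*(x + 7).
Partial-fraction decomposition: -319/(54*(x + 7)) + 43/(16*(x + 2)) - 1/(4*(x + 2)**2) - 11/(18*(x + 1)) - 73/(432*(x - 2)).
Integrate each term; A/(x−a) gives A·log|x−a|; A/(x−a)² gives −A/(x−a).

-73*log(x - 2)/432 - 11*log(x + 1)/18 + 43*log(x + 2)/16 - 319*log(x + 7)/54 + 1/(4*x + 8) + C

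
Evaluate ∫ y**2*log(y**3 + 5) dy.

y**3*log(y**3 + 5)/3 - y**3/3 + 5*log(y**3 + 5)/3 + C

Let u = y**3 + 5, so du = (3*y**2) dy.
The integral becomes (1/3)·∫ log(u) du; integrate by parts with u′=log(u), dv′=du.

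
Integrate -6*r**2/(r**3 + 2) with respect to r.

Let u = r**3 + 2, so du = (3*r**2) dr.
Rewriting, the integral becomes -2·∫ 1/u du = -2·log(u).
Substituting back, u = r**3 + 2.

-2*log(r**3 + 2) + C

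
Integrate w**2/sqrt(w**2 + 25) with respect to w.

Substitute w = 5·tan(θ), so dw = 5·sec(θ)^2 dθ and the radical becomes sqrt(w**2 + 25) = 5·sec(θ) by the Pythagorean identity.
Integrate the resulting trig expression in θ, then back-substitute tan(θ) = w/5, sec(θ) = sqrt(w**2 + 25)/5 (absorbing any constant into C).

w*sqrt(w**2 + 25)/2 - 25*log(w + sqrt(w**2 + 25))/2 + C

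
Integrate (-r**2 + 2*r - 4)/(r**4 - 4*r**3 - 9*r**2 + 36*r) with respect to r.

-log(r)/9 - 3*log(r - 4)/7 + 7*log(r - 3)/18 + 19*log(r + 3)/126 + C

Factor the denominator: r*(r - 4)*(r - 3)*(r + 3).
Partial-fraction decomposition: 19/(126*(r + 3)) + 7/(18*(r - 3)) - 3/(7*(r - 4)) - 1/(9*r).
Integrate each term: A/(r−a) contributes A·log|r−a|.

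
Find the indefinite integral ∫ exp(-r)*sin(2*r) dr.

Let I denote the integral. Integrate by parts with u = sin(2*r), dv = exp(-r) dr, so v = -exp(-r): I = -exp(-r)*sin(2*r) + 2·∫ exp(-r)*cos(2*r) dr.
Apply parts again with u = cos(2*r), dv = exp(-r) dr: ∫ exp(-r)*cos(2*r) dr = -exp(-r)*cos(2*r) − 2·I. Substituting back brings back I: I = -exp(-r)*sin(2*r) - 2*exp(-r)*cos(2*r) − 4·I.
Solving for I: (1 + 4)·I equals the remaining terms, so I = (1/5)·(-exp(-r)*sin(2*r) - 2*exp(-r)*cos(2*r)).

-exp(-r)*sin(2*r)/5 - 2*exp(-r)*cos(2*r)/5 + C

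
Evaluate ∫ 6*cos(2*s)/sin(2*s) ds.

Let u = sin(2*s), so du = (2*cos(2*s)) ds.
Rewriting, the integral becomes 3·∫ 1/u du = 3·log(u).
Substituting back, u = sin(2*s).

3*log(sin(2*s)) + C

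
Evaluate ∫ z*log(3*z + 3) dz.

Use integration by parts with u = log(3*z + 3), dv = z dz.
Then du = 3/(3*z + 3) dz and v = z**2/2.

z**2*log(3*z + 3)/2 - z**2/4 + z/2 - log(z + 1)/2 + C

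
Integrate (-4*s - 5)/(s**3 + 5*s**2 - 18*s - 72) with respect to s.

Factor the denominator: (s - 4)*(s + 3)*(s + 6).
Partial-fraction decomposition: 19/(30*(s + 6)) - 1/(3*(s + 3)) - 3/(10*(s - 4)).
Integrate each term: A/(s−a) contributes A·log|s−a|.

-3*log(s - 4)/10 - log(s + 3)/3 + 19*log(s + 6)/30 + C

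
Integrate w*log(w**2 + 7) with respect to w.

w**2*log(w**2 + 7)/2 - w**2/2 + 7*log(w**2 + 7)/2 + C

Let u = w**2 + 7, so du = (2*w) dw.
The integral becomes (1/2)·∫ log(u) du; integrate by parts with u′=log(u), dv′=du.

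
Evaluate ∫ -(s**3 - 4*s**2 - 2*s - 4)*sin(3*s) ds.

Use integration by parts with u = s**3 - 4*s**2 - 2*s - 4, dv = -sin(3*s) ds, so v = cos(3*s)/3.
Apply parts 3 times (tabular method): alternate signs, differentiate u down to 0, integrate dv up.

s**3*cos(3*s)/3 - s**2*sin(3*s)/3 - 4*s**2*cos(3*s)/3 + 8*s*sin(3*s)/9 - 8*s*cos(3*s)/9 + 8*sin(3*s)/27 - 28*cos(3*s)/27 + C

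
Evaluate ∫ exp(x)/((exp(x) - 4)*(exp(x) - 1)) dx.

Let u = e^x, du = e^x dx.
The integral becomes ∫ du/((u-1)(u-4)); decompose into partial fractions.

log(exp(x) - 4)/3 - log(exp(x) - 1)/3 + C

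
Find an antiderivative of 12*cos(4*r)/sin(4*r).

Let u = sin(4*r), so du = (4*cos(4*r)) dr.
Rewriting, the integral becomes 3·∫ 1/u du = 3·log(u).
Substituting back, u = sin(4*r).

3*log(sin(4*r)) + C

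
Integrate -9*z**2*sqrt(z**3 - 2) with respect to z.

Let u = z**3 - 2, so du = (3*z**2) dz.
Rewriting, the integral becomes -3·∫ √u du = -3·(2/3)u^(3/2).
Substituting back, u = z**3 - 2.

-2*(z**3 - 2)**(3/2) + C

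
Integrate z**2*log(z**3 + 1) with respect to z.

z**3*log(z**3 + 1)/3 - z**3/3 + log(z**3 + 1)/3 + C

Let u = z**3 + 1, so du = (3*z**2) dz.
The integral becomes (1/3)·∫ log(u) du; integrate by parts with u′=log(u), dv′=du.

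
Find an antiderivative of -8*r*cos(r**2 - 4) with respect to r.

-4*sin(r**2 - 4) + C

Let u = r**2 - 4, so du = (2*r) dr.
Rewriting, the integral becomes -4·∫ cos(u) du = -4·sin(u).
Substituting back, u = r**2 - 4.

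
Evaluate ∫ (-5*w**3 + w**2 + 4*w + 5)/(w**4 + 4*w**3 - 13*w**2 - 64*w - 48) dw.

-283*log(w - 4)/280 - 7*log(w + 1)/30 + 137*log(w + 3)/14 - 325*log(w + 4)/24 + C

Factor the denominator: (w - 4)*(w + 1)*(w + 3)*(w + 4).
Partial-fraction decomposition: -325/(24*(w + 4)) + 137/(14*(w + 3)) - 7/(30*(w + 1)) - 283/(280*(w - 4)).
Integrate each term: A/(w−a) contributes A·log|w−a|.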